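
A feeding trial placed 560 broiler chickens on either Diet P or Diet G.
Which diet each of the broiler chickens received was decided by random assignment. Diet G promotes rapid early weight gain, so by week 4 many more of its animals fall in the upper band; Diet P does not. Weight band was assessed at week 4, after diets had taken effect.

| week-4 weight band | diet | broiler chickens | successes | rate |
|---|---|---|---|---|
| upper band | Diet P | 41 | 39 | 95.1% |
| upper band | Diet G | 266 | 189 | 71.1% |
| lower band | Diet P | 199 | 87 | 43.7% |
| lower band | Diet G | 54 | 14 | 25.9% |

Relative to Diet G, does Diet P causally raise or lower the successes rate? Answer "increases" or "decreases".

The week-4 weight band-specific comparison favours Diet P throughout, but the pooled figures favour Diet G. The question is whether to condition on week-4 weight band.
The distribution of week-4 weight band is itself part of what the diet does — it is an intermediate outcome. Holding it fixed would remove that part of the effect; the total effect is the pooled difference.
Pooled: Diet P 52.5% vs Diet G 63.4%; Diet G is higher overall.

decreases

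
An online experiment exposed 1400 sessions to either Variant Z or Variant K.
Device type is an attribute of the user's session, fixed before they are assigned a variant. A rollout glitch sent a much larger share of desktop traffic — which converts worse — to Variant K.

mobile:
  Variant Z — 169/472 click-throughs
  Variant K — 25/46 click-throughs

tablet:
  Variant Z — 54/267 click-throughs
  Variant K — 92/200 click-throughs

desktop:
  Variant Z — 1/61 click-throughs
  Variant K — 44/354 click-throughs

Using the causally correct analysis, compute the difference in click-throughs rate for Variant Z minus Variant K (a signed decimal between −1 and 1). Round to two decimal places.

The device type-specific comparison favours Variant K throughout, but the pooled figures favour Variant Z. The question is whether to condition on device type.
Device type differs across variants for reasons unrelated to any effect of the variant itself, and it separately predicts the outcome — a classic confounder. We must compare within device type levels.
Adjusting over the population distribution of device type: 0.370·(0.358−0.543) + 0.334·(0.202−0.460) + 0.296·(0.016−0.124) = -0.187.

-0.19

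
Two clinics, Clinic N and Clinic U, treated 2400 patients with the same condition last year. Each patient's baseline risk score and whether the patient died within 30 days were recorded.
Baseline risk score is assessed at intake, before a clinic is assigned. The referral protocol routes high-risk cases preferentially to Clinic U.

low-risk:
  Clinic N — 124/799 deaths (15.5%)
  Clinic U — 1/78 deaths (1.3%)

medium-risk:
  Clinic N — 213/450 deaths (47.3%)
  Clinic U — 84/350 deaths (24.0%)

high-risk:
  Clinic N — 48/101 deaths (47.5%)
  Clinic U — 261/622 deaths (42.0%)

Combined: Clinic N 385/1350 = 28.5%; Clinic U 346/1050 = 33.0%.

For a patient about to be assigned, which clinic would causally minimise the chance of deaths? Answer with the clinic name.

Clinic U

Baseline risk score satisfies the back-door criterion: it is not a descendant of the clinic, and it blocks the spurious path from clinic to outcome. Adjusting for it (i.e., using the within-baseline risk score rates) gives the causal effect.
Within each level — low-risk: 15.5% vs 1.3%; medium-risk: 47.3% vs 24.0%; high-risk: 47.5% vs 42.0% — Clinic U is lower every time.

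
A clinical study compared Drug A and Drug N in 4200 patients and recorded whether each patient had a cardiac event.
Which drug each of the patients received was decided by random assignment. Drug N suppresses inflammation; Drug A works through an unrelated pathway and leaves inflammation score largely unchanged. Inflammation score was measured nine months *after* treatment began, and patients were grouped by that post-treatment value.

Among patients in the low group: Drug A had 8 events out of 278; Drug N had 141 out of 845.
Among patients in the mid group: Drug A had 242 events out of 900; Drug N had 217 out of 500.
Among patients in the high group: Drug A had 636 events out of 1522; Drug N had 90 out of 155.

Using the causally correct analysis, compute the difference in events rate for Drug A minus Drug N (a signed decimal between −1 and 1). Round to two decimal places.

+0.03

Drug A is lower inside every inflammation score stratum but Drug N is lower in aggregate. Whether to stratify depends on how inflammation score relates to the drug.
Inflammation score is downstream of the drug. One should not condition on a consequence of treatment, so the overall rates are the right comparison.
The causal difference is the pooled difference: 0.328 − 0.299 = +0.029.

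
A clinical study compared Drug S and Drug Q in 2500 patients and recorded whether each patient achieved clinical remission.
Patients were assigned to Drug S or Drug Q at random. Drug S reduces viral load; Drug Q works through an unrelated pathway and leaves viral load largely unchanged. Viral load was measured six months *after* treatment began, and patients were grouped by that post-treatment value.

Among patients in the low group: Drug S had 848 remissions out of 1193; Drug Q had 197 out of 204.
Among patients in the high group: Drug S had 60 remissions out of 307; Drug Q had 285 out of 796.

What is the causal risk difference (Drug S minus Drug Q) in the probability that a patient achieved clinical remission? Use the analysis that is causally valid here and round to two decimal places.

+0.12

Stratifying would compare drugs among patients the drugs themselves sorted into viral load groups — a form of selection on an intermediate. The unconditioned pooled rates give the total causal effect.
The causal difference is the pooled difference: 0.605 − 0.482 = +0.123.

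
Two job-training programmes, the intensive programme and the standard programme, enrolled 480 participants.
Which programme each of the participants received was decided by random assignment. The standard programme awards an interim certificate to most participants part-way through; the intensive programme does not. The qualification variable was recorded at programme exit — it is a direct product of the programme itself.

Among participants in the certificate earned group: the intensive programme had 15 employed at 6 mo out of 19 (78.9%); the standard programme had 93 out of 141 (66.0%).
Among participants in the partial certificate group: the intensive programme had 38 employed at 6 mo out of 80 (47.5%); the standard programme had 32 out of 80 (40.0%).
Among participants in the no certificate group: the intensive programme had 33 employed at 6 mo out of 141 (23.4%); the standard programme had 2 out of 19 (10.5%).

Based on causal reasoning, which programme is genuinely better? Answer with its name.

Because the programme influences qualification attained during the programme, qualification attained during the programme is a post-treatment mediator, not a confounder. Stratifying on it would bias the estimate; the causal effect is the crude pooled difference.
Pooled: the intensive programme 35.8% vs the standard programme 52.9%; the standard programme is higher overall.

the standard programme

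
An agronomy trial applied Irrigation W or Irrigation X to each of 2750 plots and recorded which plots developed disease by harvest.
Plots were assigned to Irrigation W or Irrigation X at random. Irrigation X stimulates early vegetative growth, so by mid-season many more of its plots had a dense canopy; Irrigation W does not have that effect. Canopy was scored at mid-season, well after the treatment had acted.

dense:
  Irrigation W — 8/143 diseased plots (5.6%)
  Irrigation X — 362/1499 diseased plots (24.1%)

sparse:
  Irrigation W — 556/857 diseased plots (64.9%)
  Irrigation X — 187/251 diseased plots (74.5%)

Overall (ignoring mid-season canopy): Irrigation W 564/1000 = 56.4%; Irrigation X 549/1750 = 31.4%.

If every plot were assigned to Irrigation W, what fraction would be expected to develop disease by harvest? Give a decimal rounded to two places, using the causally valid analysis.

Because the irrigation influences mid-season canopy, mid-season canopy is a post-treatment mediator, not a confounder. Stratifying on it would bias the estimate; the causal effect is the crude pooled difference.
So P(outcome | do(Irrigation W)) is just the pooled rate for Irrigation W: 564/1000 = 0.564.

0.56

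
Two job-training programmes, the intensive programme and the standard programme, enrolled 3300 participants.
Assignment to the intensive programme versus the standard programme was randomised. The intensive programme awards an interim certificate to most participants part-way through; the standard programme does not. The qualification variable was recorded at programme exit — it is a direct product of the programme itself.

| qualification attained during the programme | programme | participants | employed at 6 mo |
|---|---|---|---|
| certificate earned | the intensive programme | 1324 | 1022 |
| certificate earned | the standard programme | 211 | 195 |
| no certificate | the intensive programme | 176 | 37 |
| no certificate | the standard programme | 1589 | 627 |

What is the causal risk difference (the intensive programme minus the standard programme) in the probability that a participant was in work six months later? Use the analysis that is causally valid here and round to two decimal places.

+0.25

Qualification attained during the programme here is a post-treatment variable shaped by the programme; conditioning on it would introduce bias rather than remove it. The overall comparison is the causal one.
The causal difference is the pooled difference: 0.706 − 0.457 = +0.249.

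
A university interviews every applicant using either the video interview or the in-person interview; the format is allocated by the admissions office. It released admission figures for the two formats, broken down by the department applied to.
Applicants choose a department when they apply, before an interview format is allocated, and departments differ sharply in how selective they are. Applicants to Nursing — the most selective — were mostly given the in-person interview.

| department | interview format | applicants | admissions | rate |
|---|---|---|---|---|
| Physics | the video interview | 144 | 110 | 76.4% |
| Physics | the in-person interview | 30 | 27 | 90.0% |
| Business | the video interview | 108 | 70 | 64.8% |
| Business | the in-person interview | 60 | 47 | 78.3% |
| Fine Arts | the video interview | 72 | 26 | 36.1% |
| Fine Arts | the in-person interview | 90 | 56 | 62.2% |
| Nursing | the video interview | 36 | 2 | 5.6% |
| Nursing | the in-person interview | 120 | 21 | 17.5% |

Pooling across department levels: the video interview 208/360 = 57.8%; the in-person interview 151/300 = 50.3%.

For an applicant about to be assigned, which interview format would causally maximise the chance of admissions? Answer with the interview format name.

the in-person interview

Since department is a pre-existing factor (not a product of the interview format) and it affects the outcome on its own, it is a confounder. The stratified rates, not the pooled rate, identify the causal effect.
Within each level — Physics: 76.4% vs 90.0%; Business: 64.8% vs 78.3%; Fine Arts: 36.1% vs 62.2%; Nursing: 5.6% vs 17.5% — the in-person interview is higher every time.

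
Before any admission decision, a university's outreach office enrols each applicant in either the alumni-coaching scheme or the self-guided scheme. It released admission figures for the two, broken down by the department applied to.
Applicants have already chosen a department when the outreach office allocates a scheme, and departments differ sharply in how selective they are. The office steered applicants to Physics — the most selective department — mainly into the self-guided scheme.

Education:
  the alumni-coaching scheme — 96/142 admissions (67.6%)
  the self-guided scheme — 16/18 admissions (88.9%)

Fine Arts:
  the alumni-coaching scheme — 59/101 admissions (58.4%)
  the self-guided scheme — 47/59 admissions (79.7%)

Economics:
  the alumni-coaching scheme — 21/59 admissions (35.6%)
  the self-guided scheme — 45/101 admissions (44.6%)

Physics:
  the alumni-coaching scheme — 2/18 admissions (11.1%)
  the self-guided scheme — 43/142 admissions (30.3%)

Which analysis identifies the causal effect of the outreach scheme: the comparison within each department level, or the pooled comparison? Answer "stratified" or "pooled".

stratified

The stratified and pooled comparisons disagree (the self-guided scheme wins within each department; the alumni-coaching scheme wins overall), so the answer turns on the causal role of department.
Department satisfies the back-door criterion: it is not a descendant of the outreach scheme, and it blocks the spurious path from outreach scheme to outcome. Adjusting for it (i.e., using the within-department rates) gives the causal effect.
Within each level — Education: 67.6% vs 88.9%; Fine Arts: 58.4% vs 79.7%; Economics: 35.6% vs 44.6%; Physics: 11.1% vs 30.3% — the self-guided scheme is higher every time.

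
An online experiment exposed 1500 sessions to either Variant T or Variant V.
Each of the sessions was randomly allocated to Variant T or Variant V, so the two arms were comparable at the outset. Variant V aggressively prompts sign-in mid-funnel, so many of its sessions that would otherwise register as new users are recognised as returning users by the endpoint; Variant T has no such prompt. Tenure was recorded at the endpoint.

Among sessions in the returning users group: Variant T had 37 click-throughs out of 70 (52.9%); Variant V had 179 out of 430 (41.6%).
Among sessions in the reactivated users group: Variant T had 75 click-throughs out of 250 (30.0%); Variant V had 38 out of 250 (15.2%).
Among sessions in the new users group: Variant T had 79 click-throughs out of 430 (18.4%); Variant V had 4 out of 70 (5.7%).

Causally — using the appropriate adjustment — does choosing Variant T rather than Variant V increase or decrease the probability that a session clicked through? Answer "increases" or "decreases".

decreases

User tenure is downstream of the variant. One should not condition on a consequence of treatment, so the overall rates are the right comparison.
Pooled: Variant T 25.5% vs Variant V 29.5%; Variant V is higher overall.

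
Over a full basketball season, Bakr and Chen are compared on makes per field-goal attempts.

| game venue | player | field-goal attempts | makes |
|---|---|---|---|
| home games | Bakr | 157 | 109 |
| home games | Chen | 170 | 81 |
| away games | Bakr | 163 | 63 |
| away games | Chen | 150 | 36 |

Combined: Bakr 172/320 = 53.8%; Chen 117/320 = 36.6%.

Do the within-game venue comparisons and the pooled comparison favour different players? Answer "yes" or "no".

no

Within each game venue level (home games 69.4% vs 47.6%; away games 38.7% vs 24.0%), Bakr has the higher rate every time. Pooled: 53.8% vs 36.6% — Bakr has the higher rate overall. They agree.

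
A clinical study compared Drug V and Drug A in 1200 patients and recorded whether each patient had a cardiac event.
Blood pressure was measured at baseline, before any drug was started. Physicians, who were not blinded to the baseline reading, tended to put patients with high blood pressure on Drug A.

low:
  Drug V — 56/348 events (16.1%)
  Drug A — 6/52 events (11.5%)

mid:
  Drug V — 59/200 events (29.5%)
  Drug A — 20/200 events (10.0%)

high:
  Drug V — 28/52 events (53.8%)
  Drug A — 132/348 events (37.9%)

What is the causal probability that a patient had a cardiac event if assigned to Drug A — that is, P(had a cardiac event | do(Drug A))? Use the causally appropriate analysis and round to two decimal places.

0.20

Blood pressure satisfies the back-door criterion: it is not a descendant of the drug, and it blocks the spurious path from drug to outcome. Adjusting for it (i.e., using the within-blood pressure rates) gives the causal effect.
Standardising Drug A to the population blood pressure mix: 0.333·6/52 + 0.333·20/200 + 0.333·132/348 = 0.198.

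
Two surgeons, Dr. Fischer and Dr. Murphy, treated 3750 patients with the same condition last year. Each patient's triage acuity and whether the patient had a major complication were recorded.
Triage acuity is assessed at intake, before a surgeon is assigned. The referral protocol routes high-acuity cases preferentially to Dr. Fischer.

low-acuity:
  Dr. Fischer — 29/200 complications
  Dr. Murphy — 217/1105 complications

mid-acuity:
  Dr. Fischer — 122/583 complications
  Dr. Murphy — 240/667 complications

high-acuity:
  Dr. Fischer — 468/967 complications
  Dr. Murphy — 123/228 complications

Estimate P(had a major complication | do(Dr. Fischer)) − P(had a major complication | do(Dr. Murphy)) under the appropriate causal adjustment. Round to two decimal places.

Here triage acuity is a common cause — it drives both which surgeon a case falls under and the outcome. The crude comparison mixes populations; the stratum-specific rates are the causally relevant ones.
Adjusting over the population distribution of triage acuity: 0.348·(0.145−0.196) + 0.333·(0.209−0.360) + 0.319·(0.484−0.539) = -0.086.

-0.09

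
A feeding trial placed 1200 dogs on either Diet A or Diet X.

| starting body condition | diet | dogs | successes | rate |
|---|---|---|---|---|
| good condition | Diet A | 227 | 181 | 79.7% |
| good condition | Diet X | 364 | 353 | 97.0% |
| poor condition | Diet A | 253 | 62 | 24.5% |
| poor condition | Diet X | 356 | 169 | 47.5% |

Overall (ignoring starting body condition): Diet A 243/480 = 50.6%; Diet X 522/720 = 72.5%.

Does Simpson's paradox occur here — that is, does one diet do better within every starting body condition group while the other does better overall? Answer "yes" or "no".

no

Within each starting body condition level (good condition 79.7% vs 97.0%; poor condition 24.5% vs 47.5%), Diet X has the higher rate every time. Pooled: 50.6% vs 72.5% — Diet X has the higher rate overall. They agree.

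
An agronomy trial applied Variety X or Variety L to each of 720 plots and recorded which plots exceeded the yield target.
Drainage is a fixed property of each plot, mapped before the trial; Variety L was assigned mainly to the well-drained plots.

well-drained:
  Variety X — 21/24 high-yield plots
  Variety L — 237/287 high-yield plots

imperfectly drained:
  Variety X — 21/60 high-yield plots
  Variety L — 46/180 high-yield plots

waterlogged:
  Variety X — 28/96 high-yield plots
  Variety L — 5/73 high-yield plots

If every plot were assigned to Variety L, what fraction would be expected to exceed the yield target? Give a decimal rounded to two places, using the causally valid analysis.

0.46

Variety X is higher inside every field drainage stratum but Variety L is higher in aggregate. Whether to stratify depends on how field drainage relates to the variety.
Field drainage differs across varietys for reasons unrelated to any effect of the variety itself, and it separately predicts the outcome — a classic confounder. We must compare within field drainage levels.
Standardising Variety L to the population field drainage mix: 0.432·237/287 + 0.333·46/180 + 0.235·5/73 = 0.458.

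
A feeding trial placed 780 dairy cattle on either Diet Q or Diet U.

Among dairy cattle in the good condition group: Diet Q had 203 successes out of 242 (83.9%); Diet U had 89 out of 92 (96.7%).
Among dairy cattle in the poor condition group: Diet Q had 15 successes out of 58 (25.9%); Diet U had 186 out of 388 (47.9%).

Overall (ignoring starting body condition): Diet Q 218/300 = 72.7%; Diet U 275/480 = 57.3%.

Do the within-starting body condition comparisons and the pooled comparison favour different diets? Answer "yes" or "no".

yes

Within each starting body condition level (good condition 83.9% vs 96.7%; poor condition 25.9% vs 47.9%), Diet U has the higher rate every time. Pooled: 72.7% vs 57.3% — Diet Q has the higher rate overall. The two comparisons disagree.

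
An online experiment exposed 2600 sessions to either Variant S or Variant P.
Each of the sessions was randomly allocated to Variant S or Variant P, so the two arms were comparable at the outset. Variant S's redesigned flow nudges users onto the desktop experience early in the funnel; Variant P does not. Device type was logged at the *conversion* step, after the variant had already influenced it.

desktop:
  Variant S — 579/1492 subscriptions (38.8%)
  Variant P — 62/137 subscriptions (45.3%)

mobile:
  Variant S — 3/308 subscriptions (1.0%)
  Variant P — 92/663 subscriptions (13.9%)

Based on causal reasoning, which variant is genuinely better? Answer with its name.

Variant S

The stratified and pooled comparisons disagree (Variant P wins within each device type; Variant S wins overall), so the answer turns on the causal role of device type.
The distribution of device type is itself part of what the variant does — it is an intermediate outcome. Holding it fixed would remove that part of the effect; the total effect is the pooled difference.
Pooled: Variant S 32.3% vs Variant P 19.2%; Variant S is higher overall.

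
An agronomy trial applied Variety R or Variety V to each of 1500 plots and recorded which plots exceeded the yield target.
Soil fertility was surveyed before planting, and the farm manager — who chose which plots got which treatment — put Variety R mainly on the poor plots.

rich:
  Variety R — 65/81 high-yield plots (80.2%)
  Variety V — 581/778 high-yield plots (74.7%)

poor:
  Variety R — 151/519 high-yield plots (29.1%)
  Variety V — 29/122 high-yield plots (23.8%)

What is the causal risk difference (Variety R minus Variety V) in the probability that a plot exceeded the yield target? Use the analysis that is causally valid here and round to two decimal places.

Within every soil fertility level Variety R has the higher rate, yet pooled Variety V does — Simpson's reversal.
Nothing the variety does changes soil fertility; the imbalance is an allocation artefact. With soil fertility also predicting the outcome, the pooled figure is confounded, and the within-stratum comparison is the causal one.
Adjusting over the population distribution of soil fertility: 0.573·(0.802−0.747) + 0.427·(0.291−0.238) = +0.055.

+0.05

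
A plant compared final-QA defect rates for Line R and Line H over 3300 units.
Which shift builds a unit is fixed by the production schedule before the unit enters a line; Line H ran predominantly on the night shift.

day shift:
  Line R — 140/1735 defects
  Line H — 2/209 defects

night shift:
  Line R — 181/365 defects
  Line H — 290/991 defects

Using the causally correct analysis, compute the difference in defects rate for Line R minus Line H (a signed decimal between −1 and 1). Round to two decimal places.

+0.13

Shift differs across lines for reasons unrelated to any effect of the line itself, and it separately predicts the outcome — a classic confounder. We must compare within shift levels.
Adjusting over the population distribution of shift: 0.589·(0.081−0.010) + 0.411·(0.496−0.293) = +0.125.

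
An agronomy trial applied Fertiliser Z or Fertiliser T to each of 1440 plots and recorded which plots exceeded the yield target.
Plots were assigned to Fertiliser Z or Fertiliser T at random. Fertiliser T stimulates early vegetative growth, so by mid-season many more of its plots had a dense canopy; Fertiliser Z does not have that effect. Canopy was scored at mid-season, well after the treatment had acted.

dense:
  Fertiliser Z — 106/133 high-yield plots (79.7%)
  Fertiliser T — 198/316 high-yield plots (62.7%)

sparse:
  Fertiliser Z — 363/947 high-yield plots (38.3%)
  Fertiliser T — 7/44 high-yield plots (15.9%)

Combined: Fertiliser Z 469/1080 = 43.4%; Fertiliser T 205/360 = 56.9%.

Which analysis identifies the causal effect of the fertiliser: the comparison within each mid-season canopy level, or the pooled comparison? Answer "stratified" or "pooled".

pooled

Fertiliser Z is higher inside every mid-season canopy stratum but Fertiliser T is higher in aggregate. Whether to stratify depends on how mid-season canopy relates to the fertiliser.
Because the fertiliser influences mid-season canopy, mid-season canopy is a post-treatment mediator, not a confounder. Stratifying on it would bias the estimate; the causal effect is the crude pooled difference.
Pooled: Fertiliser Z 43.4% vs Fertiliser T 56.9%; Fertiliser T is higher overall.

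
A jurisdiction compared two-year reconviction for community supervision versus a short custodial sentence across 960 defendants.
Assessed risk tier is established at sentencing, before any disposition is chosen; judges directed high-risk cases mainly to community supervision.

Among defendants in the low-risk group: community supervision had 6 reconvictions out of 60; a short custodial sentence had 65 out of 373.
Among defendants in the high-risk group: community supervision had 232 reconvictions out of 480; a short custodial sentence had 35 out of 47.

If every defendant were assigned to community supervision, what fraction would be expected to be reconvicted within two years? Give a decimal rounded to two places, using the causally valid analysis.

The stratified and pooled comparisons disagree (community supervision wins within each assessed risk tier; a short custodial sentence wins overall), so the answer turns on the causal role of assessed risk tier.
Assessed risk tier differs across dispositions for reasons unrelated to any effect of the disposition itself, and it separately predicts the outcome — a classic confounder. We must compare within assessed risk tier levels.
Standardising community supervision to the population assessed risk tier mix: 0.451·6/60 + 0.549·232/480 = 0.310.

0.31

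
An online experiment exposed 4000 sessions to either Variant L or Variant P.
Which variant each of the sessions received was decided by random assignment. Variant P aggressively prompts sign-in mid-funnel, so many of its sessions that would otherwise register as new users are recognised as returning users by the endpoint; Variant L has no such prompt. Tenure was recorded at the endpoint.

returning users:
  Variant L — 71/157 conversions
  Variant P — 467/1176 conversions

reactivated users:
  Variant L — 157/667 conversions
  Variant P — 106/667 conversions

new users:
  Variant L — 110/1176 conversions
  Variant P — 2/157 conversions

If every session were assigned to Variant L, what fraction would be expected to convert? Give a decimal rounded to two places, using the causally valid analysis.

0.17

User tenure is downstream of the variant. One should not condition on a consequence of treatment, so the overall rates are the right comparison.
So P(outcome | do(Variant L)) is just the pooled rate for Variant L: 338/2000 = 0.169.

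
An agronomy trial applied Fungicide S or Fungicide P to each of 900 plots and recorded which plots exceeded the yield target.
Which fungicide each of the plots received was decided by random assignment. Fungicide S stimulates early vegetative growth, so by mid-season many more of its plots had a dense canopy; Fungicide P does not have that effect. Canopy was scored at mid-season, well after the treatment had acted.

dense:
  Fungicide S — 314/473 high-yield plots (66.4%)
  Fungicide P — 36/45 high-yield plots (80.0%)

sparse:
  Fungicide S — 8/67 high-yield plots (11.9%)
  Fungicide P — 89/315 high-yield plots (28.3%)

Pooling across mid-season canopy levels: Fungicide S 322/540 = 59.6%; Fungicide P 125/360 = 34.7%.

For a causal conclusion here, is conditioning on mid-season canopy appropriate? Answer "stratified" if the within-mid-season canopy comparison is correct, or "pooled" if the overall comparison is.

pooled

Fungicide P is higher inside every mid-season canopy stratum but Fungicide S is higher in aggregate. Whether to stratify depends on how mid-season canopy relates to the fungicide.
Mid-season canopy is downstream of the fungicide. One should not condition on a consequence of treatment, so the overall rates are the right comparison.
Pooled: Fungicide S 59.6% vs Fungicide P 34.7%; Fungicide S is higher overall.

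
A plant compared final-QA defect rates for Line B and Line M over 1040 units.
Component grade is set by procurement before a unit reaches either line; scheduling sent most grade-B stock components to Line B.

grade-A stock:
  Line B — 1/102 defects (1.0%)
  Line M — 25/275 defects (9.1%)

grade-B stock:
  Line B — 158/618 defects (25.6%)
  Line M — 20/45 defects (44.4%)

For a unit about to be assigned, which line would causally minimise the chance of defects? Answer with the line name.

The imbalance in component grade arose from how units were allocated, not from anything the line did; and component grade independently affects the outcome. The pooled gap is confounded — condition on component grade.
Within each level — grade-A stock: 1.0% vs 9.1%; grade-B stock: 25.6% vs 44.4% — Line B is lower every time.

Line B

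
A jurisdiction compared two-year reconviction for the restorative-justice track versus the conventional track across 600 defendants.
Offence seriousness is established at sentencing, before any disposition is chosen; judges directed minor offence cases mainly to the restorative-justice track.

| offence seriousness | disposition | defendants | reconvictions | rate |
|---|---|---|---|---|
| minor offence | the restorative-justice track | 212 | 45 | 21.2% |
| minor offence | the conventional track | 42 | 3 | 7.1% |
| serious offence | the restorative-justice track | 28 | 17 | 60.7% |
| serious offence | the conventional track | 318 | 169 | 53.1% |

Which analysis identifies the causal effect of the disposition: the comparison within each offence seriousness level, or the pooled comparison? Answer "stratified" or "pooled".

stratified

Offence seriousness satisfies the back-door criterion: it is not a descendant of the disposition, and it blocks the spurious path from disposition to outcome. Adjusting for it (i.e., using the within-offence seriousness rates) gives the causal effect.
Within each level — minor offence: 21.2% vs 7.1%; serious offence: 60.7% vs 53.1% — the conventional track is lower every time.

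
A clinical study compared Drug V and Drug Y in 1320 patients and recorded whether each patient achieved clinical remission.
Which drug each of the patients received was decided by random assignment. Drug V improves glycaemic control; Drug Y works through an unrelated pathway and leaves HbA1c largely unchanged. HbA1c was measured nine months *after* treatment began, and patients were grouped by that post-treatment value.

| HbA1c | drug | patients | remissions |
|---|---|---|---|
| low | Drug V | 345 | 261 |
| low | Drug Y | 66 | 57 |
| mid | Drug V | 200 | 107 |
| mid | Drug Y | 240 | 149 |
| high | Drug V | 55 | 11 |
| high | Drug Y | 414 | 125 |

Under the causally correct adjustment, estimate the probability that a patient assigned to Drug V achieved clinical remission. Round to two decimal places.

The distribution of HbA1c is itself part of what the drug does — it is an intermediate outcome. Holding it fixed would remove that part of the effect; the total effect is the pooled difference.
So P(outcome | do(Drug V)) is just the pooled rate for Drug V: 379/600 = 0.632.

0.63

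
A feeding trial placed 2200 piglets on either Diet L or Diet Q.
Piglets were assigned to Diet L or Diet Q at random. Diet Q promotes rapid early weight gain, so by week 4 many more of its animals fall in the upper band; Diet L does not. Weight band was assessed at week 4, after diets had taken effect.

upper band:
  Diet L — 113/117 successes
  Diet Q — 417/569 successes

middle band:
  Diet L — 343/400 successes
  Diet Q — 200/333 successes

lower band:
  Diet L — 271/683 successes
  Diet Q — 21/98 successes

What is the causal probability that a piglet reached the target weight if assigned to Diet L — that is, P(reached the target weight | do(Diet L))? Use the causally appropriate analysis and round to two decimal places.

Week-4 weight band lies on the pathway diet → week-4 weight band → outcome, so adjusting for it blocks the indirect effect. For the total causal effect of diet, use the unadjusted pooled rates.
So P(outcome | do(Diet L)) is just the pooled rate for Diet L: 727/1200 = 0.606.

0.61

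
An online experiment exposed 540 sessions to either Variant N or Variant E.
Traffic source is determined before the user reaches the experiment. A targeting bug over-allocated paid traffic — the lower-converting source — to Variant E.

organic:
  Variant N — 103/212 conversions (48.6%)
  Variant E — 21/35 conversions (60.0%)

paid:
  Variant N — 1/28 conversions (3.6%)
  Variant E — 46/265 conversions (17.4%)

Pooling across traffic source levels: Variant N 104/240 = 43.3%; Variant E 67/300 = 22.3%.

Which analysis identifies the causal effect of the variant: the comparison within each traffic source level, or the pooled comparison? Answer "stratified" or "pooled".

stratified

Here traffic source is a common cause — it drives both which variant a case falls under and the outcome. The crude comparison mixes populations; the stratum-specific rates are the causally relevant ones.
Within each level — organic: 48.6% vs 60.0%; paid: 3.6% vs 17.4% — Variant E is higher every time.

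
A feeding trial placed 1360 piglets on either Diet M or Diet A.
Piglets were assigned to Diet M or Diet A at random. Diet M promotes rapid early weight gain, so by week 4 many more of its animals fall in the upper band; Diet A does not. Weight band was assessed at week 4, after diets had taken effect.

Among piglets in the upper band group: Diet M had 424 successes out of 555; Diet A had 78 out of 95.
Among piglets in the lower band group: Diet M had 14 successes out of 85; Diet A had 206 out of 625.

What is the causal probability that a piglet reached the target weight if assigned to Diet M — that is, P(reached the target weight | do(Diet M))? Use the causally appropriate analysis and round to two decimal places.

0.68

Diet A is higher inside every week-4 weight band stratum but Diet M is higher in aggregate. Whether to stratify depends on how week-4 weight band relates to the diet.
Week-4 weight band lies on the pathway diet → week-4 weight band → outcome, so adjusting for it blocks the indirect effect. For the total causal effect of diet, use the unadjusted pooled rates.
So P(outcome | do(Diet M)) is just the pooled rate for Diet M: 438/640 = 0.684.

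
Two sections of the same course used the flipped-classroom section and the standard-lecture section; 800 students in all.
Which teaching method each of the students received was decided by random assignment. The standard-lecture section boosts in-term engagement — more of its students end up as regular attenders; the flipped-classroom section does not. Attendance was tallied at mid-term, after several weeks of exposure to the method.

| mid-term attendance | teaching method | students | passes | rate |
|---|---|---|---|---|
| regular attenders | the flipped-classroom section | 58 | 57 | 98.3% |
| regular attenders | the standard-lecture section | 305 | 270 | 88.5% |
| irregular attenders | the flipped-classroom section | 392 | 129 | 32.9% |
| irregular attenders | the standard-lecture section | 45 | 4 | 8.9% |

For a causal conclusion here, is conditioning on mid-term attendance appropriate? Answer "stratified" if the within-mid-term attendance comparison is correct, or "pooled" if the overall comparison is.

Mid-term attendance is recorded after the teaching method and is itself shifted by it — it sits on the causal path from teaching method to outcome. Conditioning on a mediator would strip out part of the effect we want; the pooled comparison gives the total causal effect.
Pooled: the flipped-classroom section 41.3% vs the standard-lecture section 78.3%; the standard-lecture section is higher overall.

pooled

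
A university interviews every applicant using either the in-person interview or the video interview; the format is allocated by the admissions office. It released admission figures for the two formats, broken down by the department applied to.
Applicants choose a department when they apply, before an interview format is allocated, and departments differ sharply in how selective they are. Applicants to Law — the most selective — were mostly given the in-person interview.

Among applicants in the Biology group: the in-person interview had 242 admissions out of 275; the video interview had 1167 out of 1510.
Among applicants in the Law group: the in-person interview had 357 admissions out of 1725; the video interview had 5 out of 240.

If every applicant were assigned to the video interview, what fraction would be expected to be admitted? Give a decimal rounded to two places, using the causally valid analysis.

0.38

Within every department level the in-person interview has the higher rate, yet pooled the video interview does — Simpson's reversal.
Department differs across interview formats for reasons unrelated to any effect of the interview format itself, and it separately predicts the outcome — a classic confounder. We must compare within department levels.
Standardising the video interview to the population department mix: 0.476·1167/1510 + 0.524·5/240 = 0.379.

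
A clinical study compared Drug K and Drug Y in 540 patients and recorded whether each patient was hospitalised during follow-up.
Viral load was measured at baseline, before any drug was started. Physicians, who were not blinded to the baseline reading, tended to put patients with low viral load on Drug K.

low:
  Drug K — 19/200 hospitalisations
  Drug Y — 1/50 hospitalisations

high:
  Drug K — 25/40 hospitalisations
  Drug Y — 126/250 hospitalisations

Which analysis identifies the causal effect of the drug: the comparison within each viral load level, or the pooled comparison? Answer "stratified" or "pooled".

Within every viral load level Drug Y has the lower rate, yet pooled Drug K does — Simpson's reversal.
Viral load satisfies the back-door criterion: it is not a descendant of the drug, and it blocks the spurious path from drug to outcome. Adjusting for it (i.e., using the within-viral load rates) gives the causal effect.
Within each level — low: 9.5% vs 2.0%; high: 62.5% vs 50.4% — Drug Y is lower every time.

stratified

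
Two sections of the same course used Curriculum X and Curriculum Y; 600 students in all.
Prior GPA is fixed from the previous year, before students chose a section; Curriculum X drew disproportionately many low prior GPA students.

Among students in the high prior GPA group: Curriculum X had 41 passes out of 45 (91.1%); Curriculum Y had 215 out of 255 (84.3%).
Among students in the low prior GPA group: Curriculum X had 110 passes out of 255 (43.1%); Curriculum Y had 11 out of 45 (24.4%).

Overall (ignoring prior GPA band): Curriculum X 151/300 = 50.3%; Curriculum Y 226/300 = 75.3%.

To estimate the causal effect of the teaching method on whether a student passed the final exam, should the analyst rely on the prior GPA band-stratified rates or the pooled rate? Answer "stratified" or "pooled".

stratified

Within every prior GPA band level Curriculum X has the higher rate, yet pooled Curriculum Y does — Simpson's reversal.
The imbalance in prior GPA band arose from how students were allocated, not from anything the teaching method did; and prior GPA band independently affects the outcome. The pooled gap is confounded — condition on prior GPA band.
Within each level — high prior GPA: 91.1% vs 84.3%; low prior GPA: 43.1% vs 24.4% — Curriculum X is higher every time.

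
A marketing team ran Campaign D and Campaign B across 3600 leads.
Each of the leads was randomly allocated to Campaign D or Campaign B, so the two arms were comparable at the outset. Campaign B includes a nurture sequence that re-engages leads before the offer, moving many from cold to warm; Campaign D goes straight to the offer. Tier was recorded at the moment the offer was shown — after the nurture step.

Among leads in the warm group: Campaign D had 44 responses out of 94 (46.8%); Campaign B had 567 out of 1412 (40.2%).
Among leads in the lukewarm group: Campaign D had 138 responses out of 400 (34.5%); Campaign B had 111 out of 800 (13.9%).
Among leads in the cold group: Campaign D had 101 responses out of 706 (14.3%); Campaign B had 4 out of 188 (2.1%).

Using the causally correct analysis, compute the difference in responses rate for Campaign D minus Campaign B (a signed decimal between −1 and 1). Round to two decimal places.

Campaign D is higher inside every engagement tier stratum but Campaign B is higher in aggregate. Whether to stratify depends on how engagement tier relates to the campaign.
The distribution of engagement tier is itself part of what the campaign does — it is an intermediate outcome. Holding it fixed would remove that part of the effect; the total effect is the pooled difference.
The causal difference is the pooled difference: 0.236 − 0.284 = -0.048.

-0.05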